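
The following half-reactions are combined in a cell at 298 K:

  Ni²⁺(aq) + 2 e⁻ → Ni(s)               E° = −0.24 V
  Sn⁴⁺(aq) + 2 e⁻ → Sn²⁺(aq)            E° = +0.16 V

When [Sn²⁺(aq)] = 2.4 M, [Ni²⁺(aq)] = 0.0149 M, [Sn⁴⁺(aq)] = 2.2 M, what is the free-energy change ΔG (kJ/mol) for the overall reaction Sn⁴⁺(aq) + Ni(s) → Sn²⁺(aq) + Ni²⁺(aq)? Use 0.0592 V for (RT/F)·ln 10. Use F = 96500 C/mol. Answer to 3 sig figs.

With Sn⁴⁺/Sn²⁺ reduced at the cathode, E°cell = +0.16 − (−0.24) = +0.40 V and n = 2.
Q = ([Sn²⁺(aq)]·[Ni²⁺(aq)]) / [Sn⁴⁺(aq)] = 0.0163, so log Q = −1.789 and E = +0.40 − (0.0592/2)(−1.789) = +0.4530 V.
ΔG = −nFE = −(2)(96500)(+0.4530) J/mol = −87.4 kJ/mol.

−87.4 kJ/mol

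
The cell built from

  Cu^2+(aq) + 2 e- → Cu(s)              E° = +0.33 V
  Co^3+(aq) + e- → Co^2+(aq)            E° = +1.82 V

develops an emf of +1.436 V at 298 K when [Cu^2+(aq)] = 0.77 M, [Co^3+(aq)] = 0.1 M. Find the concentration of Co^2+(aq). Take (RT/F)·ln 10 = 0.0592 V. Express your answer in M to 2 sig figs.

0.93 M

Co³⁺/Co²⁺ is the cathode (higher E°); E°cell = +1.82 − (+0.33) = +1.49 V with n = 2.
From the Nernst equation, log Q = n(E° − E)/0.0592 = 2·(+1.49 − (+1.436))/0.0592 = 1.824.
For 2 Co^3+(aq) + Cu(s) → 2 Co^2+(aq) + Cu^2+(aq), the reaction quotient is Q = ([Co^2+(aq)]^2·[Cu^2+(aq)]) / [Co^3+(aq)]^2.
Isolating [Co^2+(aq)] in Q = 10^{1.824} yields log [Co^2+(aq)] = −0.031, i.e. 0.93 M.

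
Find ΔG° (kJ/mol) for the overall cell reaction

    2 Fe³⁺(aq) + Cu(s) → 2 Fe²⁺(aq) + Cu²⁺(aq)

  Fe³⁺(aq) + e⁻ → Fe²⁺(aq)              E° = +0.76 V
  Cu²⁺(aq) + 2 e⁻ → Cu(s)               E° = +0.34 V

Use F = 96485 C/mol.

−81.0 kJ/mol

In the reaction as written Fe³⁺(aq) is reduced, so the Fe³⁺/Fe²⁺ couple is the cathode and Cu²⁺/Cu is the anode.
E°cell = +0.76 − (+0.34) = +0.42 V; balancing electrons gives n = 2.
ΔG° = −nFE°cell = −(2)(96485)(+0.42) J/mol = −81.0 kJ/mol.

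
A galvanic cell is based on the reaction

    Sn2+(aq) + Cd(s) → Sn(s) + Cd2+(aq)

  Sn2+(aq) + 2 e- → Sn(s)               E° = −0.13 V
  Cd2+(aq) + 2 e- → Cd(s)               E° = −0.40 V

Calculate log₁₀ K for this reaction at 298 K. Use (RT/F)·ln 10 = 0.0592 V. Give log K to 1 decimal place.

The Sn²⁺/Sn couple is reduced (cathode); E°cell = −0.13 − (−0.40) = +0.27 V with n = 2.
At equilibrium E = 0, so log K = nE°cell / 0.0592 = (2)(+0.27) / 0.0592 = 9.1.

log K = 9.1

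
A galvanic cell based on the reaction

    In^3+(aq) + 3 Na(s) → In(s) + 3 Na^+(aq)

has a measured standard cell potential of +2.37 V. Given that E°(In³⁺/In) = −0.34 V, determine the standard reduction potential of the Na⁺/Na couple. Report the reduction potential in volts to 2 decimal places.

−2.71 V

In the reaction as written the In³⁺/In couple is reduced (cathode) and Na⁺/Na is oxidized (anode), so E°cell = E°(In³⁺/In) − E°(Na⁺/Na).
E°(Na⁺/Na) = E°(cathode) − E°cell = −0.34 − (+2.37) = −2.71 V.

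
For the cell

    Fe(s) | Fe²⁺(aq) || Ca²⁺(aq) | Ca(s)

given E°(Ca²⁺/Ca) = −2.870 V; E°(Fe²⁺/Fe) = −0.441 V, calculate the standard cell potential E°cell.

−2.429 V

By convention the left-hand electrode in cell notation is the anode (oxidation) and the right-hand electrode is the cathode (reduction).
E°cell = E°(right) − E°(left) = −2.870 − (−0.441) = −2.429 V.
The negative sign shows that, as written, the cell would require an external voltage to drive the reaction.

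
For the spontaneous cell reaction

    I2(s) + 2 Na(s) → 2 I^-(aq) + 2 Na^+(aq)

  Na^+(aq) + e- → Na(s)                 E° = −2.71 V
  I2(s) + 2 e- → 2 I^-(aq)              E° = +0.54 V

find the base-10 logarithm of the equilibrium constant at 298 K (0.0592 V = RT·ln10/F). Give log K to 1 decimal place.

The I₂/I⁻ couple is reduced (cathode); E°cell = +0.54 − (−2.71) = +3.25 V with n = 2.
At equilibrium E = 0, so log K = nE°cell / 0.0592 = (2)(+3.25) / 0.0592 = 109.8.

log K = 109.8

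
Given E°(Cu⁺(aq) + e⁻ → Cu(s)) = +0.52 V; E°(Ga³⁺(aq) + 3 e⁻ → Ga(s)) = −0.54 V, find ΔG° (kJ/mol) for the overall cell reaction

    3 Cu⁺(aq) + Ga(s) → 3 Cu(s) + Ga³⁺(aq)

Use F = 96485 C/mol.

−307 kJ/mol

In the reaction as written Cu⁺(aq) is reduced, so the Cu⁺/Cu couple is the cathode and Ga³⁺/Ga is the anode.
E°cell = +0.52 − (−0.54) = +1.06 V; balancing electrons gives n = 3.
ΔG° = −nFE°cell = −(3)(96485)(+1.06) J/mol = −307 kJ/mol.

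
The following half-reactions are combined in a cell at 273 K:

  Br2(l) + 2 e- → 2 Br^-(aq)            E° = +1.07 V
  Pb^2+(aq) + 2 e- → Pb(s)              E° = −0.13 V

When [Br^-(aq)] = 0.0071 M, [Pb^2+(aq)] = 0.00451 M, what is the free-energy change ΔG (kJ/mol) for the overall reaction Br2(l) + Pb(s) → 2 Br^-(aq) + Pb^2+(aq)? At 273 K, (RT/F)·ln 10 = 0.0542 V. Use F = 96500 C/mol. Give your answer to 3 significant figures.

E°cell = +1.07 − (−0.13) = +1.20 V; the balanced reaction transfers n = 2 electrons.
Here Q = [Br^-(aq)]^2·[Pb^2+(aq)] = 2.27×10^−7 (log Q = −6.643), giving E = +1.20 − (0.0542/2)·(−6.643) = +1.3800 V.
Then ΔG = −nFE = −2 × 96500 × +1.3800 J/mol = −266 kJ/mol.

−266 kJ/mol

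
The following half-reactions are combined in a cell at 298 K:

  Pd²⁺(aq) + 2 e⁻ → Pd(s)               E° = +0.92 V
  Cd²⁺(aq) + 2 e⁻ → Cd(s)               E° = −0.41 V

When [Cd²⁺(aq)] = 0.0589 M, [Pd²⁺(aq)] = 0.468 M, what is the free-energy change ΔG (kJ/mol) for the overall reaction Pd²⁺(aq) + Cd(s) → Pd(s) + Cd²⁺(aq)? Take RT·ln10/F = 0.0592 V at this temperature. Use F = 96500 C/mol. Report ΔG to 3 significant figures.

−262 kJ/mol

With Pd²⁺/Pd reduced at the cathode, E°cell = +0.92 − (−0.41) = +1.33 V and n = 2.
The reaction quotient is [Cd²⁺(aq)] / [Pd²⁺(aq)] = 0.126; by Nernst, E = +1.33 − (0.0592/2)(−0.900) = +1.3566 V.
Then ΔG = −nFE = −2 × 96500 × +1.3566 J/mol = −262 kJ/mol.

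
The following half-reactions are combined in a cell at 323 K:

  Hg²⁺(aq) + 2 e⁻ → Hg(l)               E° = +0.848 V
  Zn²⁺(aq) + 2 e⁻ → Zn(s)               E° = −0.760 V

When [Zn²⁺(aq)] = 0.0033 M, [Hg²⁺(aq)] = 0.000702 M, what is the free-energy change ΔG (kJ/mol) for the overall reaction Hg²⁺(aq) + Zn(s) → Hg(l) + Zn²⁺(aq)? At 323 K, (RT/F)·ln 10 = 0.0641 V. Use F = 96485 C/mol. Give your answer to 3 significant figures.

−306 kJ/mol

The standard cell potential is +0.848 − (−0.760) = +1.608 V, with n = 2 electrons in the balanced equation.
Here Q = [Zn²⁺(aq)] / [Hg²⁺(aq)] = 4.7 (log Q = 0.672), giving E = +1.608 − (0.0641/2)·(0.672) = +1.5865 V.
Then ΔG = −nFE = −2 × 96485 × +1.5865 J/mol = −306 kJ/mol.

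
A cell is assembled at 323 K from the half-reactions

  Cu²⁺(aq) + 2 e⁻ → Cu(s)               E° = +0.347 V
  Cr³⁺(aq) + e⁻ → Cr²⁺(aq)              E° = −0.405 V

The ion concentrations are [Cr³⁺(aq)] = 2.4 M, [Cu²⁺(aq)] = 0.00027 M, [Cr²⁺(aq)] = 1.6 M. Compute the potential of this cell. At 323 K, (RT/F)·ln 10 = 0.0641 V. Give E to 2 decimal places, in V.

Since E°(Cu²⁺/Cu) > E°(Cr³⁺/Cr²⁺), Cu²⁺/Cu serves as the cathode.
E°cell = E°cat − E°an = +0.347 − (−0.405) = +0.752 V; n = 2.
Balancing gives Cu²⁺(aq) + 2 Cr²⁺(aq) → Cu(s) + 2 Cr³⁺(aq); hence Q = [Cr³⁺(aq)]^2 / ([Cu²⁺(aq)]·[Cr²⁺(aq)]^2) = 8.33×10^3 (log Q = 3.921).
By the Nernst equation, E = +0.752 − (0.0641/2)·(3.921) = +0.63 V.

+0.63 V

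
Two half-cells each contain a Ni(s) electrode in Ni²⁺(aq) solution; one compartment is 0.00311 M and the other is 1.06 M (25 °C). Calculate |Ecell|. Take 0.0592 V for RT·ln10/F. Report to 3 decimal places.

0.075 V

For a concentration cell E°cell = 0, since both electrodes use the same couple.
The compartment with the higher Ni²⁺(aq) concentration (1.06 M) acts as the cathode; ions are reduced there and produced at the dilute (0.00311 M) anode.
With n = 2, Ecell = −(0.0592/2)·log([dilute]/[conc]) = −(0.0592/2)·log(0.00311/1.06) = +0.075 V.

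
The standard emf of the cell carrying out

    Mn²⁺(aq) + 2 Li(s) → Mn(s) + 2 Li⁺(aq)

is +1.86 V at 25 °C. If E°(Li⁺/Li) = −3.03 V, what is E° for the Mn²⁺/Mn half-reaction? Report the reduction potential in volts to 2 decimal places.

In the reaction as written the Mn²⁺/Mn couple is reduced (cathode) and Li⁺/Li is oxidized (anode), so E°cell = E°(Mn²⁺/Mn) − E°(Li⁺/Li).
E°(Mn²⁺/Mn) = E°cell + E°(anode) = +1.86 + (−3.03) = −1.17 V.

−1.17 V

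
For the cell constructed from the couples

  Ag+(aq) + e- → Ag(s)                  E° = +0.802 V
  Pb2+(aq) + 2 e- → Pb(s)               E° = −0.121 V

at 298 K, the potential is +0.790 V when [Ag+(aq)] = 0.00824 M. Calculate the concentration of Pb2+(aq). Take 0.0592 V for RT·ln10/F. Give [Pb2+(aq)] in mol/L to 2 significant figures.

The Ag⁺/Ag couple has the larger reduction potential, so it is the cathode: E°cell = +0.802 − (−0.121) = +0.923 V and n = 2.
Since E = E° − (0.0592/n)·log Q, log Q = n(E° − E)/0.0592 = 4.493.
Balancing electrons gives 2 Ag+(aq) + Pb(s) → 2 Ag(s) + Pb2+(aq); thus Q = [Pb2+(aq)] / [Ag+(aq)]^2.
Substituting the known concentrations and solving, log [Pb2+(aq)] = 0.325 and [Pb2+(aq)] = 2.1 M.

2.1 M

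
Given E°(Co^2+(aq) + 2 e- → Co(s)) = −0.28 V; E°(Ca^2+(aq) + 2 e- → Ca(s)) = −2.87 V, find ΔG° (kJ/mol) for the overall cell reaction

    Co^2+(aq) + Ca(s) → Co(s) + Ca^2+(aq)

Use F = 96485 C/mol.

−500 kJ/mol

In the reaction as written Co^2+(aq) is reduced, so the Co²⁺/Co couple is the cathode and Ca²⁺/Ca is the anode.
E°cell = −0.28 − (−2.87) = +2.59 V; balancing electrons gives n = 2.
ΔG° = −nFE°cell = −(2)(96485)(+2.59) J/mol = −500 kJ/mol.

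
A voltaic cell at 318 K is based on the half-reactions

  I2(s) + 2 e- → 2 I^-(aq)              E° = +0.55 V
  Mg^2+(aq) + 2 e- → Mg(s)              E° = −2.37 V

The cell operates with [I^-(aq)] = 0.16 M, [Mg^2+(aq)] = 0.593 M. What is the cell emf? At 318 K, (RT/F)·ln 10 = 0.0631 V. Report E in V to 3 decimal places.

+2.977 V

The I₂/I⁻ couple has the more positive E°, so it is the cathode; Mg²⁺/Mg is the anode.
E°cell = E°cat − E°an = +0.55 − (−2.37) = +2.92 V; n = 2.
The balanced reaction is I2(s) + Mg(s) → 2 I^-(aq) + Mg^2+(aq), so Q = [I^-(aq)]^2·[Mg^2+(aq)] = 0.0152 and log Q = −1.819.
E = E° − (0.0631/n)·log Q = +2.92 − (0.0631/2)(−1.819) = +2.977 V.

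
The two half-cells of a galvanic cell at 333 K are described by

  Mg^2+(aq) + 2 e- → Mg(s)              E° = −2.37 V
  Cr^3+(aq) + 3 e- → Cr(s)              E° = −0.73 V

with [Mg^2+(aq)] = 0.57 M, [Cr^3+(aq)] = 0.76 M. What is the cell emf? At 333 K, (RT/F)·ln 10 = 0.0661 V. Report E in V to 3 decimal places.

Since E°(Cr³⁺/Cr) > E°(Mg²⁺/Mg), Cr³⁺/Cr serves as the cathode.
E°cell = E°cat − E°an = −0.73 − (−2.37) = +1.64 V; n = 6.
The balanced reaction is 2 Cr^3+(aq) + 3 Mg(s) → 2 Cr(s) + 3 Mg^2+(aq), so Q = [Mg^2+(aq)]^3 / [Cr^3+(aq)]^2 = 0.321 and log Q = −0.494.
By the Nernst equation, E = +1.64 − (0.0661/6)·(−0.494) = +1.645 V.

+1.645 V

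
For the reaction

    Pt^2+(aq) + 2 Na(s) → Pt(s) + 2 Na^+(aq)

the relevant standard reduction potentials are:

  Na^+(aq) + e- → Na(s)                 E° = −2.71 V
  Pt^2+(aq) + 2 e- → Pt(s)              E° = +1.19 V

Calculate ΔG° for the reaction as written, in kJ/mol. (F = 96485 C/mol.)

−753 kJ/mol

In the reaction as written Pt^2+(aq) is reduced, so the Pt²⁺/Pt couple is the cathode and Na⁺/Na is the anode.
E°cell = +1.19 − (−2.71) = +3.90 V; balancing electrons gives n = 2.
ΔG° = −nFE°cell = −(2)(96485)(+3.90) J/mol = −753 kJ/mol.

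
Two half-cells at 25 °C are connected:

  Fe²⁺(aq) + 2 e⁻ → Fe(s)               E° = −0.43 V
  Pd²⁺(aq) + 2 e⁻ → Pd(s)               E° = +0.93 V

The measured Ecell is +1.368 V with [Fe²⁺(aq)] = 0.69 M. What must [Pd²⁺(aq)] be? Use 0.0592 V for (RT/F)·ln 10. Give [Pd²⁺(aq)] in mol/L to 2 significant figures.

The Pd²⁺/Pd couple has the larger reduction potential, so it is the cathode: E°cell = +0.93 − (−0.43) = +1.36 V and n = 2.
From the Nernst equation, log Q = n(E° − E)/0.0592 = 2·(+1.36 − (+1.368))/0.0592 = −0.270.
The balanced reaction is Pd²⁺(aq) + Fe(s) → Pd(s) + Fe²⁺(aq), so Q = [Fe²⁺(aq)] / [Pd²⁺(aq)].
Isolating [Pd²⁺(aq)] in Q = 10^{−0.270} yields log [Pd²⁺(aq)] = 0.109, i.e. 1.3 M.

1.3 M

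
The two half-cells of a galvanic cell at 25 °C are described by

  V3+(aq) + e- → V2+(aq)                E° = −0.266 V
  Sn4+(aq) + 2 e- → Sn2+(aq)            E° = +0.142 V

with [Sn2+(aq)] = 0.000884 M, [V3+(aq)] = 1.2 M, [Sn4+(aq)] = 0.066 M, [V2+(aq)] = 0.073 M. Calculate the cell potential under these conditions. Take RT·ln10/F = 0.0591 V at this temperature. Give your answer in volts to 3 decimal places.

Sn⁴⁺/Sn²⁺ is reduced (cathode, E° = +0.142 V) and V³⁺/V²⁺ is oxidized (anode).
E°cell = +0.142 − (−0.266) = +0.408 V, with n = 2 electrons transferred.
For the overall reaction Sn4+(aq) + 2 V2+(aq) → Sn2+(aq) + 2 V3+(aq), Q = ([Sn2+(aq)]·[V3+(aq)]^2) / ([Sn4+(aq)]·[V2+(aq)]^2) = 3.62, giving log Q = 0.559.
Applying E = E° − (RT ln10/nF)·log Q gives +0.408 − (0.0591/2)(0.559) = +0.391 V.

+0.391 V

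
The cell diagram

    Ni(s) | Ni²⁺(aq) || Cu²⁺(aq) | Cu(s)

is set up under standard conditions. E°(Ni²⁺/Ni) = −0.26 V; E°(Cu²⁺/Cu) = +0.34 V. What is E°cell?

+0.60 V

By convention the left-hand electrode in cell notation is the anode (oxidation) and the right-hand electrode is the cathode (reduction).
E°cell = E°(right) − E°(left) = +0.34 − (−0.26) = +0.60 V.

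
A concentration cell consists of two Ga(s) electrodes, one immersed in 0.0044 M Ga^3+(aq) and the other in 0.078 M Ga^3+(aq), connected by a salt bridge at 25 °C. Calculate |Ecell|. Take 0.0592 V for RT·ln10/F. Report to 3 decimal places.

0.025 V

For a concentration cell E°cell = 0, since both electrodes use the same couple.
The compartment with the higher Ga^3+(aq) concentration (0.078 M) acts as the cathode; ions are reduced there and produced at the dilute (0.0044 M) anode.
With n = 3, Ecell = −(0.0592/3)·log([dilute]/[conc]) = −(0.0592/3)·log(0.0044/0.078) = +0.025 V.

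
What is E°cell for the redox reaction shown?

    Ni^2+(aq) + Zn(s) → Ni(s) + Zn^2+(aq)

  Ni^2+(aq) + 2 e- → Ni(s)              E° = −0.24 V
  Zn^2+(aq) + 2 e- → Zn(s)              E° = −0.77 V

+0.53 V

In the reaction as written, Ni^2+(aq) is reduced (cathode) and Zn^2+(aq) is produced by oxidation at the anode.
E°cell = E°(cathode) − E°(anode) = −0.24 − (−0.77) = +0.53 V.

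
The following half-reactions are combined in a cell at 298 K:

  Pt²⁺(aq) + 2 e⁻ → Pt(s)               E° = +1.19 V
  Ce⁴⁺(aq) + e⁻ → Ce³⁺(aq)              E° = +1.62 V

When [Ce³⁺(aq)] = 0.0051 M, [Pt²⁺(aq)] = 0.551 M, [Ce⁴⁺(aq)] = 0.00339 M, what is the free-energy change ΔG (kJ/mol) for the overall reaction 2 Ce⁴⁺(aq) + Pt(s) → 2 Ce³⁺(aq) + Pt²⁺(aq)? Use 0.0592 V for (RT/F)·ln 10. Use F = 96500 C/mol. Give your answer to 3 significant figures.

With Ce⁴⁺/Ce³⁺ reduced at the cathode, E°cell = +1.62 − (+1.19) = +0.43 V and n = 2.
Here Q = ([Ce³⁺(aq)]^2·[Pt²⁺(aq)]) / [Ce⁴⁺(aq)]^2 = 1.25 (log Q = 0.096), giving E = +0.43 − (0.0592/2)·(0.096) = +0.4272 V.
ΔG = −nFE = −(2)(96500)(+0.4272) J/mol = −82.4 kJ/mol.

−82.4 kJ/mol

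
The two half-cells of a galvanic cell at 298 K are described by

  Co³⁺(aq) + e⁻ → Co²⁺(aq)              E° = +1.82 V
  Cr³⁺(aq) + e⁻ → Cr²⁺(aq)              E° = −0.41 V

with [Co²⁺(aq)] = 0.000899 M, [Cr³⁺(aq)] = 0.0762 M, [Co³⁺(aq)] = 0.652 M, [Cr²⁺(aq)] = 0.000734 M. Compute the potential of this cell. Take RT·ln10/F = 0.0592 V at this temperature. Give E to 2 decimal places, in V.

+2.28 V

Since E°(Co³⁺/Co²⁺) > E°(Cr³⁺/Cr²⁺), Co³⁺/Co²⁺ serves as the cathode.
E°cell = +1.82 − (−0.41) = +2.23 V, with n = 1 electron transferred.
The balanced reaction is Co³⁺(aq) + Cr²⁺(aq) → Co²⁺(aq) + Cr³⁺(aq), so Q = ([Co²⁺(aq)]·[Cr³⁺(aq)]) / ([Co³⁺(aq)]·[Cr²⁺(aq)]) = 0.143 and log Q = −0.844.
E = E° − (0.0592/n)·log Q = +2.23 − (0.0592/1)(−0.844) = +2.28 V.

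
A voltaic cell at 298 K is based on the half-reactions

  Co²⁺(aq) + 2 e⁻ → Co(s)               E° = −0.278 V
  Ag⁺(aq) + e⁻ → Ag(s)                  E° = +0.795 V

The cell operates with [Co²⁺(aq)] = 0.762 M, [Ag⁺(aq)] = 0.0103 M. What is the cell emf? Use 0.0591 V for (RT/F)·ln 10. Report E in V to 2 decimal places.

Ag⁺/Ag is reduced (cathode, E° = +0.795 V) and Co²⁺/Co is oxidized (anode).
E°cell = E°cat − E°an = +0.795 − (−0.278) = +1.073 V; n = 2.
The balanced reaction is 2 Ag⁺(aq) + Co(s) → 2 Ag(s) + Co²⁺(aq), so Q = [Co²⁺(aq)] / [Ag⁺(aq)]^2 = 7.18×10^3 and log Q = 3.856.
By the Nernst equation, E = +1.073 − (0.0591/2)·(3.856) = +0.96 V.

+0.96 V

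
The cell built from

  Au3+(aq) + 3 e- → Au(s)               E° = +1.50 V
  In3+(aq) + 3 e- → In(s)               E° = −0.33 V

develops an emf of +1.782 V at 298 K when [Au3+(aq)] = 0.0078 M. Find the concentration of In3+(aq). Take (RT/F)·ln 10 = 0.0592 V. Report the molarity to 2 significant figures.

The Au³⁺/Au couple has the larger reduction potential, so it is the cathode: E°cell = +1.50 − (−0.33) = +1.83 V and n = 3.
Since E = E° − (0.0592/n)·log Q, log Q = n(E° − E)/0.0592 = 2.432.
For Au3+(aq) + In(s) → Au(s) + In3+(aq), the reaction quotient is Q = [In3+(aq)] / [Au3+(aq)].
Solving for the unknown gives log [In3+(aq)] = 0.324, so [In3+(aq)] ≈ 2.1 M.

2.1 M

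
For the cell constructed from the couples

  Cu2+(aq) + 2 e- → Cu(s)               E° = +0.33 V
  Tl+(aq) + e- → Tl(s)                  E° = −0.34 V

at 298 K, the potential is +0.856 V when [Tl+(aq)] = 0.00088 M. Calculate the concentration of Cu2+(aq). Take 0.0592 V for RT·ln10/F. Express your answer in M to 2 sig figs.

1.5 M

With Cu²⁺/Cu at the cathode and Tl⁺/Tl at the anode, E°cell = +0.33 − (−0.34) = +0.67 V (n = 2).
From the Nernst equation, log Q = n(E° − E)/0.0592 = 2·(+0.67 − (+0.856))/0.0592 = −6.284.
For Cu2+(aq) + 2 Tl(s) → Cu(s) + 2 Tl+(aq), the reaction quotient is Q = [Tl+(aq)]^2 / [Cu2+(aq)].
Substituting the known concentrations and solving, log [Cu2+(aq)] = 0.173 and [Cu2+(aq)] = 1.5 M.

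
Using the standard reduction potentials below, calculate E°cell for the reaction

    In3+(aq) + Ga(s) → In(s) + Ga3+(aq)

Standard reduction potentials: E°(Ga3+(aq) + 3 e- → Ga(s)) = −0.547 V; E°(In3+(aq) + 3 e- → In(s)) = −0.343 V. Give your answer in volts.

+0.204 V

In the reaction as written, In3+(aq) is reduced (cathode) and Ga3+(aq) is produced by oxidation at the anode.
E°cell = E°(cathode) − E°(anode) = −0.343 − (−0.547) = +0.204 V.
The positive value indicates the reaction is spontaneous as written.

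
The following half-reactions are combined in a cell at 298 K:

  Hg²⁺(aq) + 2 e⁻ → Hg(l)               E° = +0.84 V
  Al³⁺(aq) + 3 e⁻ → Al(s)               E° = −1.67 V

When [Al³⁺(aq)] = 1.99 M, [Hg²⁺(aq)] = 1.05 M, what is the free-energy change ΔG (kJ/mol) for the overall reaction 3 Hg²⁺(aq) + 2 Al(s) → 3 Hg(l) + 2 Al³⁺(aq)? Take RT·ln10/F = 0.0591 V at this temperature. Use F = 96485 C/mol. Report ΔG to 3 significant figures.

−1450 kJ/mol

With Hg²⁺/Hg reduced at the cathode, E°cell = +0.84 − (−1.67) = +2.51 V and n = 6.
The reaction quotient is [Al³⁺(aq)]^2 / [Hg²⁺(aq)]^3 = 3.42; by Nernst, E = +2.51 − (0.0591/6)(0.534) = +2.5047 V.
Finally ΔG = −nFE = −(6)(96485 C/mol)(+2.5047 V) = −1450 kJ/mol.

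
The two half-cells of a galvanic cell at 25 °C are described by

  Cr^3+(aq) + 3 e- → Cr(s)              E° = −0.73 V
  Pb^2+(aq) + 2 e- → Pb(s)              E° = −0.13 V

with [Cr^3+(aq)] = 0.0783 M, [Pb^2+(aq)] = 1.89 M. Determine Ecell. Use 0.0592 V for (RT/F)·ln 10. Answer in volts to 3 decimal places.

The Pb²⁺/Pb couple has the more positive E°, so it is the cathode; Cr³⁺/Cr is the anode.
E°cell = E°cat − E°an = −0.13 − (−0.73) = +0.60 V; n = 6.
For the overall reaction 3 Pb^2+(aq) + 2 Cr(s) → 3 Pb(s) + 2 Cr^3+(aq), Q = [Cr^3+(aq)]^2 / [Pb^2+(aq)]^3 = 0.000908, giving log Q = −3.042.
By the Nernst equation, E = +0.60 − (0.0592/6)·(−3.042) = +0.630 V.

+0.630 V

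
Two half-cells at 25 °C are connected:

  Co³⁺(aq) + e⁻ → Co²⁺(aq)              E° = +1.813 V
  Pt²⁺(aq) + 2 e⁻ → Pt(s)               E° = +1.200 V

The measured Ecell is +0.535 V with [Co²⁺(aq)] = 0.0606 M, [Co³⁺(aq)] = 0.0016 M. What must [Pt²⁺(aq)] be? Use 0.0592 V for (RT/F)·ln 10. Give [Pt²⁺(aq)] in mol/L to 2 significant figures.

The Co³⁺/Co²⁺ couple has the larger reduction potential, so it is the cathode: E°cell = +1.813 − (+1.200) = +0.613 V and n = 2.
From the Nernst equation, log Q = n(E° − E)/0.0592 = 2·(+0.613 − (+0.535))/0.0592 = 2.635.
For 2 Co³⁺(aq) + Pt(s) → 2 Co²⁺(aq) + Pt²⁺(aq), the reaction quotient is Q = ([Co²⁺(aq)]^2·[Pt²⁺(aq)]) / [Co³⁺(aq)]^2.
Isolating [Pt²⁺(aq)] in Q = 10^{2.635} yields log [Pt²⁺(aq)] = −0.522, i.e. 0.30 M.

0.30 M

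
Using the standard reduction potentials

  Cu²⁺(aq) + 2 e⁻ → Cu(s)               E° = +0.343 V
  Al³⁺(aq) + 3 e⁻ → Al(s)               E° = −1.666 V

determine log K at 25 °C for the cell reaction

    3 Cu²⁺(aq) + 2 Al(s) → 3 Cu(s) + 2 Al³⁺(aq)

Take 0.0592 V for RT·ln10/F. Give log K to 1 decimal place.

log K = 203.6

The Cu²⁺/Cu couple is reduced (cathode); E°cell = +0.343 − (−1.666) = +2.009 V with n = 6.
At equilibrium E = 0, so log K = nE°cell / 0.0592 = (6)(+2.009) / 0.0592 = 203.6.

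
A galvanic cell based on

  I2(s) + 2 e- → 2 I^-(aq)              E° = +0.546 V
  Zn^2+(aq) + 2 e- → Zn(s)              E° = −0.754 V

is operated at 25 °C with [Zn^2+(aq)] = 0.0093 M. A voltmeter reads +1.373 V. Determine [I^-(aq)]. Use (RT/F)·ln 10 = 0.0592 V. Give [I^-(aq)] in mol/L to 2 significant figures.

With I₂/I⁻ at the cathode and Zn²⁺/Zn at the anode, E°cell = +0.546 − (−0.754) = +1.300 V (n = 2).
Since E = E° − (0.0592/n)·log Q, log Q = n(E° − E)/0.0592 = −2.466.
For I2(s) + Zn(s) → 2 I^-(aq) + Zn^2+(aq), the reaction quotient is Q = [I^-(aq)]^2·[Zn^2+(aq)].
Substituting the known concentrations and solving, log [I^-(aq)] = −0.217 and [I^-(aq)] = 0.61 M.

0.61 M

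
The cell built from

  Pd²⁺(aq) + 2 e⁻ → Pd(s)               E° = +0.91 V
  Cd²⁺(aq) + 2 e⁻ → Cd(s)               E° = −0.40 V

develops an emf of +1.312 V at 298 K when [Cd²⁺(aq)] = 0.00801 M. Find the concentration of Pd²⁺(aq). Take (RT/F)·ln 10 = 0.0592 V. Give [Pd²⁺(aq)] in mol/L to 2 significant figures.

0.0094 M

The Pd²⁺/Pd couple has the larger reduction potential, so it is the cathode: E°cell = +0.91 − (−0.40) = +1.31 V and n = 2.
Since E = E° − (0.0592/n)·log Q, log Q = n(E° − E)/0.0592 = −0.068.
Balancing electrons gives Pd²⁺(aq) + Cd(s) → Pd(s) + Cd²⁺(aq); thus Q = [Cd²⁺(aq)] / [Pd²⁺(aq)].
Solving for the unknown gives log [Pd²⁺(aq)] = −2.028, so [Pd²⁺(aq)] ≈ 0.0094 M.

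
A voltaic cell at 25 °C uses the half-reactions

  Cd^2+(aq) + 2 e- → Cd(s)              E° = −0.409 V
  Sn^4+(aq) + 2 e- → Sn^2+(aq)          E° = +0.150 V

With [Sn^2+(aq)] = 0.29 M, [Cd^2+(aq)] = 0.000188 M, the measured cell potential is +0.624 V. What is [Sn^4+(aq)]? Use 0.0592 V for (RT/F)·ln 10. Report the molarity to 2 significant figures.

The Sn⁴⁺/Sn²⁺ couple has the larger reduction potential, so it is the cathode: E°cell = +0.150 − (−0.409) = +0.559 V and n = 2.
Since E = E° − (0.0592/n)·log Q, log Q = n(E° − E)/0.0592 = −2.196.
For Sn^4+(aq) + Cd(s) → Sn^2+(aq) + Cd^2+(aq), the reaction quotient is Q = ([Sn^2+(aq)]·[Cd^2+(aq)]) / [Sn^4+(aq)].
Solving for the unknown gives log [Sn^4+(aq)] = −2.067, so [Sn^4+(aq)] ≈ 0.0086 M.

0.0086 M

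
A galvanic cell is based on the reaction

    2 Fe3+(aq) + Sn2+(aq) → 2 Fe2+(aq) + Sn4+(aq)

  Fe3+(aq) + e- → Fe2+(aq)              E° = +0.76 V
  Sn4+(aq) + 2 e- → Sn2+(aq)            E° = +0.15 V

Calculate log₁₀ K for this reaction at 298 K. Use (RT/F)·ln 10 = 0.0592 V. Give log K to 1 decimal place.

The Fe³⁺/Fe²⁺ couple is reduced (cathode); E°cell = +0.76 − (+0.15) = +0.61 V with n = 2.
At equilibrium E = 0, so log K = nE°cell / 0.0592 = (2)(+0.61) / 0.0592 = 20.6.

log K = 20.6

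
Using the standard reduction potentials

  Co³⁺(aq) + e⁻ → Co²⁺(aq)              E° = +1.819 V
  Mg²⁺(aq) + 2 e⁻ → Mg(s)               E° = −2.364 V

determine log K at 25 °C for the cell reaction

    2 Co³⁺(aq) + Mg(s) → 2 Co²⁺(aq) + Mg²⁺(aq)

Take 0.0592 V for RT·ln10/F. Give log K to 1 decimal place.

log K = 141.3

The Co³⁺/Co²⁺ couple is reduced (cathode); E°cell = +1.819 − (−2.364) = +4.183 V with n = 2.
At equilibrium E = 0, so log K = nE°cell / 0.0592 = (2)(+4.183) / 0.0592 = 141.3.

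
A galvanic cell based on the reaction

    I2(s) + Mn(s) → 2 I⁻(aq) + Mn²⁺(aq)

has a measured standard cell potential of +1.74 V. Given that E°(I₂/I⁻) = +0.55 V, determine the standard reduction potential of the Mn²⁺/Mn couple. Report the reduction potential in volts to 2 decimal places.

−1.19 V

In the reaction as written the I₂/I⁻ couple is reduced (cathode) and Mn²⁺/Mn is oxidized (anode), so E°cell = E°(I₂/I⁻) − E°(Mn²⁺/Mn).
E°(Mn²⁺/Mn) = E°(cathode) − E°cell = +0.55 − (+1.74) = −1.19 V.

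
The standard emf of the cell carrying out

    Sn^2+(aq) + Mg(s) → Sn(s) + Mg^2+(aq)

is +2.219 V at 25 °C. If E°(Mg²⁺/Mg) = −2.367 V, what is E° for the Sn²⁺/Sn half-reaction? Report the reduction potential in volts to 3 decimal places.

−0.148 V

In the reaction as written the Sn²⁺/Sn couple is reduced (cathode) and Mg²⁺/Mg is oxidized (anode), so E°cell = E°(Sn²⁺/Sn) − E°(Mg²⁺/Mg).
E°(Sn²⁺/Sn) = E°cell + E°(anode) = +2.219 + (−2.367) = −0.148 V.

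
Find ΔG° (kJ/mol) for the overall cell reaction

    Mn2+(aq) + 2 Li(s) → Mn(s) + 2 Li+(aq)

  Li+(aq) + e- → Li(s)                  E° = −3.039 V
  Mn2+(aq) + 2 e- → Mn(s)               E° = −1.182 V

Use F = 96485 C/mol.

In the reaction as written Mn2+(aq) is reduced, so the Mn²⁺/Mn couple is the cathode and Li⁺/Li is the anode.
E°cell = −1.182 − (−3.039) = +1.857 V; balancing electrons gives n = 2.
ΔG° = −nFE°cell = −(2)(96485)(+1.857) J/mol = −358 kJ/mol.

−358 kJ/mol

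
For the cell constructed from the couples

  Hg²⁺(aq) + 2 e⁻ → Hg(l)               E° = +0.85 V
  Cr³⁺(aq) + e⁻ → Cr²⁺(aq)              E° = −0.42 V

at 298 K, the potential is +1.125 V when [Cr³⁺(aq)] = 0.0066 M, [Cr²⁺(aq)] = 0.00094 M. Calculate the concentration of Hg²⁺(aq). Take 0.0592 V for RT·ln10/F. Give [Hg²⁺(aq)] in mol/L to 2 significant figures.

0.00062 M

With Hg²⁺/Hg at the cathode and Cr³⁺/Cr²⁺ at the anode, E°cell = +0.85 − (−0.42) = +1.27 V (n = 2).
Since E = E° − (0.0592/n)·log Q, log Q = n(E° − E)/0.0592 = 4.899.
The balanced reaction is Hg²⁺(aq) + 2 Cr²⁺(aq) → Hg(l) + 2 Cr³⁺(aq), so Q = [Cr³⁺(aq)]^2 / ([Hg²⁺(aq)]·[Cr²⁺(aq)]^2).
Solving for the unknown gives log [Hg²⁺(aq)] = −3.206, so [Hg²⁺(aq)] ≈ 0.00062 M.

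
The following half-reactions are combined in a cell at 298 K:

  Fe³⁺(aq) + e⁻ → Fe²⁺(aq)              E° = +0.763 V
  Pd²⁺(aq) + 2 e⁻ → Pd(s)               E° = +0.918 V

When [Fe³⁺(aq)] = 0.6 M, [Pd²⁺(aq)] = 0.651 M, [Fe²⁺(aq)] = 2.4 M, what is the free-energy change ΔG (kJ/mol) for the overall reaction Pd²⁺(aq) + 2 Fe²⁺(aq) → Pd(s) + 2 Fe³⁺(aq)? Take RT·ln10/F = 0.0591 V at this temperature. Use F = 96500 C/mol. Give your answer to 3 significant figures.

The standard cell potential is +0.918 − (+0.763) = +0.155 V, with n = 2 electrons in the balanced equation.
The reaction quotient is [Fe³⁺(aq)]^2 / ([Pd²⁺(aq)]·[Fe²⁺(aq)]^2) = 0.096; by Nernst, E = +0.155 − (0.0591/2)(−1.018) = +0.1851 V.
ΔG = −nFE = −(2)(96500)(+0.1851) J/mol = −35.7 kJ/mol.

−35.7 kJ/mol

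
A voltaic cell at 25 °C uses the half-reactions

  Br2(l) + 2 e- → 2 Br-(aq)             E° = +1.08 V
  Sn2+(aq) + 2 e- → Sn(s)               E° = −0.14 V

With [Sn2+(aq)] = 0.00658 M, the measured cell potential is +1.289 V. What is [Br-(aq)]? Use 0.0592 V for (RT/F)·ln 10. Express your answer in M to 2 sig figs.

With Br₂/Br⁻ at the cathode and Sn²⁺/Sn at the anode, E°cell = +1.08 − (−0.14) = +1.22 V (n = 2).
From the Nernst equation, log Q = n(E° − E)/0.0592 = 2·(+1.22 − (+1.289))/0.0592 = −2.331.
The balanced reaction is Br2(l) + Sn(s) → 2 Br-(aq) + Sn2+(aq), so Q = [Br-(aq)]^2·[Sn2+(aq)].
Substituting the known concentrations and solving, log [Br-(aq)] = −0.075 and [Br-(aq)] = 0.84 M.

0.84 M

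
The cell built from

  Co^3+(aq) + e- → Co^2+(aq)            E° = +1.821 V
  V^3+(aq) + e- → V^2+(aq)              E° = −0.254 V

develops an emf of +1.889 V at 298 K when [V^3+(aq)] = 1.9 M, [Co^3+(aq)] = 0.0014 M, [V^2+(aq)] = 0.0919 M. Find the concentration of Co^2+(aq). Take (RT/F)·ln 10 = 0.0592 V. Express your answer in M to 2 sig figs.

The Co³⁺/Co²⁺ couple has the larger reduction potential, so it is the cathode: E°cell = +1.821 − (−0.254) = +2.075 V and n = 1.
From the Nernst equation, log Q = n(E° − E)/0.0592 = 1·(+2.075 − (+1.889))/0.0592 = 3.142.
For Co^3+(aq) + V^2+(aq) → Co^2+(aq) + V^3+(aq), the reaction quotient is Q = ([Co^2+(aq)]·[V^3+(aq)]) / ([Co^3+(aq)]·[V^2+(aq)]).
Substituting the known concentrations and solving, log [Co^2+(aq)] = −1.027 and [Co^2+(aq)] = 0.094 M.

0.094 M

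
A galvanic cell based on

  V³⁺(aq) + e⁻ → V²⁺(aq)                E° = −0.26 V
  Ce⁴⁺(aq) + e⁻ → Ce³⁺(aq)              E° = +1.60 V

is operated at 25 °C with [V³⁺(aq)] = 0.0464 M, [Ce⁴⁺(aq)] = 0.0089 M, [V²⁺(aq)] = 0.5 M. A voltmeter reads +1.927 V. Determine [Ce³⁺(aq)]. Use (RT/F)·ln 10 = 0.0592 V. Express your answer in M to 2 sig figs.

0.0071 M

The Ce⁴⁺/Ce³⁺ couple has the larger reduction potential, so it is the cathode: E°cell = +1.60 − (−0.26) = +1.86 V and n = 1.
Since E = E° − (0.0592/n)·log Q, log Q = n(E° − E)/0.0592 = −1.132.
Balancing electrons gives Ce⁴⁺(aq) + V²⁺(aq) → Ce³⁺(aq) + V³⁺(aq); thus Q = ([Ce³⁺(aq)]·[V³⁺(aq)]) / ([Ce⁴⁺(aq)]·[V²⁺(aq)]).
Solving for the unknown gives log [Ce³⁺(aq)] = −2.150, so [Ce³⁺(aq)] ≈ 0.0071 M.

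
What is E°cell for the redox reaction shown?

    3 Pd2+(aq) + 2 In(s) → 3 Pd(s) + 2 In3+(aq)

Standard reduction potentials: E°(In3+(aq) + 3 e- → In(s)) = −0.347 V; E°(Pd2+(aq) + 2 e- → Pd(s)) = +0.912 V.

Pd2+(aq) gains electrons, so the Pd²⁺/Pd couple is the cathode; the In³⁺/In couple is the anode.
E°cell = E°(cathode) − E°(anode) = +0.912 − (−0.347) = +1.259 V.

+1.259 V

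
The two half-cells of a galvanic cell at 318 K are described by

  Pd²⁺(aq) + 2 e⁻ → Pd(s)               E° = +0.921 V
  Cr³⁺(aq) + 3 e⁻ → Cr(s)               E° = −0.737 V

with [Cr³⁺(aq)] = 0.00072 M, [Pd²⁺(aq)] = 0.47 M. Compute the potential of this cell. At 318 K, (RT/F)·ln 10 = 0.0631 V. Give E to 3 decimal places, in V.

Pd²⁺/Pd is reduced (cathode, E° = +0.921 V) and Cr³⁺/Cr is oxidized (anode).
The standard potential is +0.921 − (−0.737) = +1.658 V and the balanced reaction transfers n = 6 electrons.
Balancing gives 3 Pd²⁺(aq) + 2 Cr(s) → 3 Pd(s) + 2 Cr³⁺(aq); hence Q = [Cr³⁺(aq)]^2 / [Pd²⁺(aq)]^3 = 4.99×10^−6 (log Q = −5.302).
E = E° − (0.0631/n)·log Q = +1.658 − (0.0631/6)(−5.302) = +1.714 V.

+1.714 V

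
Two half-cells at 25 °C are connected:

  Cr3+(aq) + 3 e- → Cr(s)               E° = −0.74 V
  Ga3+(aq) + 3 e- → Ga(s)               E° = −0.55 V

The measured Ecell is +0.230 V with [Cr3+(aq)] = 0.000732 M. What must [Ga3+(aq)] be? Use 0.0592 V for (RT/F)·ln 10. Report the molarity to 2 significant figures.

Ga³⁺/Ga is the cathode (higher E°); E°cell = −0.55 − (−0.74) = +0.19 V with n = 3.
Rearranging E = E° − (0.0592/n)·log Q gives log Q = 3(+0.19 − (+0.230))/0.0592 = −2.027.
Balancing electrons gives Ga3+(aq) + Cr(s) → Ga(s) + Cr3+(aq); thus Q = [Cr3+(aq)] / [Ga3+(aq)].
Solving for the unknown gives log [Ga3+(aq)] = −1.108, so [Ga3+(aq)] ≈ 0.078 M.

0.078 M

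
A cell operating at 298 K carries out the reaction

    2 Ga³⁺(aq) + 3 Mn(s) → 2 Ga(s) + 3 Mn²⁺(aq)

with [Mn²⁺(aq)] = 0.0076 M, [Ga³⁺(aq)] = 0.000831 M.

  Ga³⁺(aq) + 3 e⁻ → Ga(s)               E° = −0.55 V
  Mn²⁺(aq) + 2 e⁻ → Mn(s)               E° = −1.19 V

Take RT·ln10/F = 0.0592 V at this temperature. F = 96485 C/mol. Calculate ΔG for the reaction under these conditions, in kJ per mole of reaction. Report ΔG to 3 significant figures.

−372 kJ/mol

With Ga³⁺/Ga reduced at the cathode, E°cell = −0.55 − (−1.19) = +0.64 V and n = 6.
Here Q = [Mn²⁺(aq)]^3 / [Ga³⁺(aq)]^2 = 0.636 (log Q = −0.197), giving E = +0.64 − (0.0592/6)·(−0.197) = +0.6419 V.
Then ΔG = −nFE = −6 × 96485 × +0.6419 J/mol = −372 kJ/mol.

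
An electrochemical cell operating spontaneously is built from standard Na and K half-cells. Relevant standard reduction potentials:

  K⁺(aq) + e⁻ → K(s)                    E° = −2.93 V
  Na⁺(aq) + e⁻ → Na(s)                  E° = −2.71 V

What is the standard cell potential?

Of the two couples in this cell, the one with the more positive reduction potential is reduced at the cathode: here that is Na⁺/Na (−2.71 V); K⁺/K (−2.93 V) is the anode.
E°cell = E°(cathode) − E°(anode) = −2.71 − (−2.93) = +0.22 V.

+0.22 V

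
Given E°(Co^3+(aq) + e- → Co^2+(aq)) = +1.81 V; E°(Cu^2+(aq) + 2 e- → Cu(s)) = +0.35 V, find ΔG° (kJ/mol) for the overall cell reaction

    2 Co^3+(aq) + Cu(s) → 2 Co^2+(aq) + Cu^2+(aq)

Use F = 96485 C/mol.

In the reaction as written Co^3+(aq) is reduced, so the Co³⁺/Co²⁺ couple is the cathode and Cu²⁺/Cu is the anode.
E°cell = +1.81 − (+0.35) = +1.46 V; balancing electrons gives n = 2.
ΔG° = −nFE°cell = −(2)(96485)(+1.46) J/mol = −282 kJ/mol.

−282 kJ/mol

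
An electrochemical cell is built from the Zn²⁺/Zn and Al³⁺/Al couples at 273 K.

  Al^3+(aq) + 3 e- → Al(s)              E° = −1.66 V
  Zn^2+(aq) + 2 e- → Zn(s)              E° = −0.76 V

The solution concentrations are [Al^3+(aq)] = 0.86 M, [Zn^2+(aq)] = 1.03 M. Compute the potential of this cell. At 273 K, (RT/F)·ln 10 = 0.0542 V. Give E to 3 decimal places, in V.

Since E°(Zn²⁺/Zn) > E°(Al³⁺/Al), Zn²⁺/Zn serves as the cathode.
E°cell = −0.76 − (−1.66) = +0.90 V, with n = 6 electrons transferred.
Balancing gives 3 Zn^2+(aq) + 2 Al(s) → 3 Zn(s) + 2 Al^3+(aq); hence Q = [Al^3+(aq)]^2 / [Zn^2+(aq)]^3 = 0.677 (log Q = −0.170).
By the Nernst equation, E = +0.90 − (0.0542/6)·(−0.170) = +0.902 V.

+0.902 V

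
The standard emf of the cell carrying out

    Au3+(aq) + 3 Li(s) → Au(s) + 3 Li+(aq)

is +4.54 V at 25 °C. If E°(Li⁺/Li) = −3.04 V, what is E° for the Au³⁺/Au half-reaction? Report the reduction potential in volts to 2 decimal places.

In the reaction as written the Au³⁺/Au couple is reduced (cathode) and Li⁺/Li is oxidized (anode), so E°cell = E°(Au³⁺/Au) − E°(Li⁺/Li).
E°(Au³⁺/Au) = E°cell + E°(anode) = +4.54 + (−3.04) = +1.50 V.

+1.50 V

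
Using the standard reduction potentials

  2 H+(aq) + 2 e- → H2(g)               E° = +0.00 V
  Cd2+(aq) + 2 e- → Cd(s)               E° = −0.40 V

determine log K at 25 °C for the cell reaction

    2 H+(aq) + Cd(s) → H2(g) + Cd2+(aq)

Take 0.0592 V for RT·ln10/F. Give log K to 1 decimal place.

log K = 13.5

The 2H⁺/H₂ couple is reduced (cathode); E°cell = +0.00 − (−0.40) = +0.40 V with n = 2.
At equilibrium E = 0, so log K = nE°cell / 0.0592 = (2)(+0.40) / 0.0592 = 13.5.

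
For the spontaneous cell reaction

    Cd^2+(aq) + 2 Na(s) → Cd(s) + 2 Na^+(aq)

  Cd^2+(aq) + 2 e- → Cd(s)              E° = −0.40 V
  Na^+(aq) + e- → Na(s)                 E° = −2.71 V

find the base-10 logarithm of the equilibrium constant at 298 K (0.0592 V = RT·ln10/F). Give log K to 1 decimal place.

log K = 78.0

The Cd²⁺/Cd couple is reduced (cathode); E°cell = −0.40 − (−2.71) = +2.31 V with n = 2.
At equilibrium E = 0, so log K = nE°cell / 0.0592 = (2)(+2.31) / 0.0592 = 78.0.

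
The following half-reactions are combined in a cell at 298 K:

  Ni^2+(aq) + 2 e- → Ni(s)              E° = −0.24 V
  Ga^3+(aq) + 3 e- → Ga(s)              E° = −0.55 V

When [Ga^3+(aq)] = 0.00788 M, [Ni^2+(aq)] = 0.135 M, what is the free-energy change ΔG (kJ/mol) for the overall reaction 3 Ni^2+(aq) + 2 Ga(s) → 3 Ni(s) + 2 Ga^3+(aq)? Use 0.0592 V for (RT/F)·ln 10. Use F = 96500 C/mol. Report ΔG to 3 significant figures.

E°cell = −0.24 − (−0.55) = +0.31 V; the balanced reaction transfers n = 6 electrons.
Here Q = [Ga^3+(aq)]^2 / [Ni^2+(aq)]^3 = 0.0252 (log Q = −1.598), giving E = +0.31 − (0.0592/6)·(−1.598) = +0.3258 V.
Finally ΔG = −nFE = −(6)(96500 C/mol)(+0.3258 V) = −189 kJ/mol.

−189 kJ/mol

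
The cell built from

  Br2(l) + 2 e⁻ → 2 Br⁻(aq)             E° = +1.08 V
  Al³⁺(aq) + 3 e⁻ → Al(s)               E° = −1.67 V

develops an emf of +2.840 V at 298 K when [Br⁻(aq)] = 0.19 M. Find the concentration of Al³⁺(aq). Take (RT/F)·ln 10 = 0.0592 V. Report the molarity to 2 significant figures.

The Br₂/Br⁻ couple has the larger reduction potential, so it is the cathode: E°cell = +1.08 − (−1.67) = +2.75 V and n = 6.
Since E = E° − (0.0592/n)·log Q, log Q = n(E° − E)/0.0592 = −9.122.
Balancing electrons gives 3 Br2(l) + 2 Al(s) → 6 Br⁻(aq) + 2 Al³⁺(aq); thus Q = [Br⁻(aq)]^6·[Al³⁺(aq)]^2.
Solving for the unknown gives log [Al³⁺(aq)] = −2.397, so [Al³⁺(aq)] ≈ 0.0040 M.

0.0040 M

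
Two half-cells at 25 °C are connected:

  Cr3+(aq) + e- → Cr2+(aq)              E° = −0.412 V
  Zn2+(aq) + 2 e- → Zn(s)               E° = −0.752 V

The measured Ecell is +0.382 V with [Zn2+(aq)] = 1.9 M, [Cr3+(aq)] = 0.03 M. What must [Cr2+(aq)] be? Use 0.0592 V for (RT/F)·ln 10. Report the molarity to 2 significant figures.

0.0042 M

Cr³⁺/Cr²⁺ is the cathode (higher E°); E°cell = −0.412 − (−0.752) = +0.340 V with n = 2.
Rearranging E = E° − (0.0592/n)·log Q gives log Q = 2(+0.340 − (+0.382))/0.0592 = −1.419.
For 2 Cr3+(aq) + Zn(s) → 2 Cr2+(aq) + Zn2+(aq), the reaction quotient is Q = ([Cr2+(aq)]^2·[Zn2+(aq)]) / [Cr3+(aq)]^2.
Isolating [Cr2+(aq)] in Q = 10^{−1.419} yields log [Cr2+(aq)] = −2.372, i.e. 0.0042 M.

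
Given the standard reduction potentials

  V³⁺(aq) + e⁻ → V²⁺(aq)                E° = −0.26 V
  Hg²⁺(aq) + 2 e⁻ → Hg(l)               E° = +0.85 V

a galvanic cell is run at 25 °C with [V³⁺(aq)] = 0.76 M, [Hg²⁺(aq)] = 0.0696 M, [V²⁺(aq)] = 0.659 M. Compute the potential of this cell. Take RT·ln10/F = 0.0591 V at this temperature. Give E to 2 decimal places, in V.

+1.07 V

Since E°(Hg²⁺/Hg) > E°(V³⁺/V²⁺), Hg²⁺/Hg serves as the cathode.
E°cell = +0.85 − (−0.26) = +1.11 V, with n = 2 electrons transferred.
Balancing gives Hg²⁺(aq) + 2 V²⁺(aq) → Hg(l) + 2 V³⁺(aq); hence Q = [V³⁺(aq)]^2 / ([Hg²⁺(aq)]·[V²⁺(aq)]^2) = 19.1 (log Q = 1.281).
E = E° − (0.0591/n)·log Q = +1.11 − (0.0591/2)(1.281) = +1.07 V.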